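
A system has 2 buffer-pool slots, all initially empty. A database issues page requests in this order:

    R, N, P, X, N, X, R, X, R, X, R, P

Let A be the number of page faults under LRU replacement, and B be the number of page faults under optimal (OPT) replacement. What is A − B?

Under LRU: F F F F F . F . . . . F → 7 faults.
Under OPT: F F F F . . F . . . . F → 6 faults.
A − B = 7 − 6 = 1.

1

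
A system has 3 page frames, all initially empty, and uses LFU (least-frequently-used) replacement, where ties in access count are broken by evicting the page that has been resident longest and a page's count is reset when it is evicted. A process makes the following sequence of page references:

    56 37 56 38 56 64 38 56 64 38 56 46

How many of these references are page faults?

56: miss, frames {56}
37: miss, frames {56,37}
56: hit
38: miss, frames {56,37,38}
56: hit
64: miss, evict 37, frames {56,38,64}
38: hit
56: hit
64: hit
38: hit
56: hit
46: miss, evict 64, frames {56,38,46}
Page faults: 5.

5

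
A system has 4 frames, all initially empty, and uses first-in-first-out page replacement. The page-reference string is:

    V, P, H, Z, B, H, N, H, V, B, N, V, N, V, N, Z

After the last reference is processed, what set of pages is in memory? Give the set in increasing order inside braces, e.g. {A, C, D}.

V → fault, frames {V}
P → fault, frames {V,P}
H → fault, frames {V,P,H}
Z → fault, frames {V,P,H,Z}
B → fault, evict V, frames {P,H,Z,B}
H → hit
N → fault, evict P, frames {H,Z,B,N}
H → hit
V → fault, evict H, frames {Z,B,N,V}
B → hit
N → hit
V → hit
N → hit
V → hit
N → hit
Z → hit

{B, N, V, Z}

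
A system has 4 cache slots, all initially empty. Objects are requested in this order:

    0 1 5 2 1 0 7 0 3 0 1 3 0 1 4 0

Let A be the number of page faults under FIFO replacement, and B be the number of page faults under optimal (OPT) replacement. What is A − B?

2

Under FIFO: F F F F . . F F F . F . . . F . → 9 faults.
Under OPT: F F F F . . F . F . . . . . F . → 7 faults.
A − B = 9 − 7 = 2.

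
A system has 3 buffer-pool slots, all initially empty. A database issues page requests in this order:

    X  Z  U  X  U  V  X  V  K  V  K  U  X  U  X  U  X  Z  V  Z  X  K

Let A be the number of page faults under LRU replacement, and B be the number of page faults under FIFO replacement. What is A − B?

-1

Under LRU: F F F . . F . . F . . F F . . . . F F . . F → 10 faults.
Under FIFO: F F F . . F F . F . . F . . . . . F F . F F → 11 faults.
A − B = 10 − 11 = -1.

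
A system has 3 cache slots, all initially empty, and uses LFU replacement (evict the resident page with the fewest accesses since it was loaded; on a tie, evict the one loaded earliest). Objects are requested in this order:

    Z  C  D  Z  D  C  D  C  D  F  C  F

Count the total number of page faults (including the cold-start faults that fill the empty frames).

Z -> miss, frames [Z]
C -> miss, frames [Z, C]
D -> miss, frames [Z, C, D]
Z -> hit
D -> hit
C -> hit
D -> hit
C -> hit
D -> hit
F -> miss, evict Z, frames [C, D, F]
C -> hit
F -> hit
Page faults: 4.

4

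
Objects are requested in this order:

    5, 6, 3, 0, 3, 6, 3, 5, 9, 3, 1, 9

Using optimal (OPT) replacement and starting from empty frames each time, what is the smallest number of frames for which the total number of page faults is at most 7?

f=1: 12 faults
f=2: 8 faults
f=3: 7 faults
f=4: 6 faults
f=5: 6 faults
f=6: 6 faults
Smallest f with faults ≤ 7 is 3.

3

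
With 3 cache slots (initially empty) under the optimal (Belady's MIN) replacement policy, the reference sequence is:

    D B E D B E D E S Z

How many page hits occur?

D: fault, frames (D)
B: fault, frames (D B)
E: fault, frames (D B E)
D: hit
B: hit
E: hit
D: hit
E: hit
S: fault, evict E, frames (D B S)
Z: fault, evict S, frames (D B Z)
Hits: 5.

5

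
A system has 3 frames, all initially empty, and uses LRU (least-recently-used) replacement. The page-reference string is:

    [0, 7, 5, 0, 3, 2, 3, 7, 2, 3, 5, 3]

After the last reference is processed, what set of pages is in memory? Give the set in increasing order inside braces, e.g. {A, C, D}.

{2, 3, 5}

0 → fault, frames (0)
7 → fault, frames (0 7)
5 → fault, frames (0 7 5)
0 → hit
3 → fault, evict 7, frames (5 0 3)
2 → fault, evict 5, frames (0 3 2)
3 → hit
7 → fault, evict 0, frames (2 3 7)
2 → hit
3 → hit
5 → fault, evict 7, frames (2 3 5)
3 → hit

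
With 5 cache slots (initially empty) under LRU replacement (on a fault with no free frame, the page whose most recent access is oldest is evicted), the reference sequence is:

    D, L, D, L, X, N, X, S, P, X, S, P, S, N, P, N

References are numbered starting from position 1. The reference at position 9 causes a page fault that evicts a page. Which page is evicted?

D

pos 1: D → fault, frames (D)
pos 2: L → fault, frames (D L)
pos 3: D → hit
pos 4: L → hit
pos 5: X → fault, frames (D L X)
pos 6: N → fault, frames (D L X N)
pos 7: X → hit
pos 8: S → fault, frames (D L N X S)
pos 9: P → fault, evict D, frames (L N X S P)
At position 9, page D is evicted.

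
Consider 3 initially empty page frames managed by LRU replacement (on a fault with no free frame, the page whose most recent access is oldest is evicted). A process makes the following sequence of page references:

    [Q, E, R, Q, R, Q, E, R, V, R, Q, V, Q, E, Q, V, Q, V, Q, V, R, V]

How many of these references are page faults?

7

Q: fault, frames (Q)
E: fault, frames (Q E)
R: fault, frames (Q E R)
Q: hit
R: hit
Q: hit
E: hit
R: hit
V: fault, evict Q, frames (E R V)
R: hit
Q: fault, evict E, frames (V R Q)
V: hit
Q: hit
E: fault, evict R, frames (V Q E)
Q: hit
V: hit
Q: hit
V: hit
Q: hit
V: hit
R: fault, evict E, frames (Q V R)
V: hit
Page faults: 7.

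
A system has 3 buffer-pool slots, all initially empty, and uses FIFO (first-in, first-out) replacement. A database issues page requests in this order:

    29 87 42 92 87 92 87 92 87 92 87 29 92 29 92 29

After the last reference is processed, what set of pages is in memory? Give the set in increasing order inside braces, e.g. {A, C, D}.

{29, 42, 92}

29: fault, frames [29]
87: fault, frames [29, 87]
42: fault, frames [29, 87, 42]
92: fault, evict 29, frames [87, 42, 92]
87: hit
92: hit
87: hit
92: hit
87: hit
92: hit
87: hit
29: fault, evict 87, frames [42, 92, 29]
92: hit
29: hit
92: hit
29: hit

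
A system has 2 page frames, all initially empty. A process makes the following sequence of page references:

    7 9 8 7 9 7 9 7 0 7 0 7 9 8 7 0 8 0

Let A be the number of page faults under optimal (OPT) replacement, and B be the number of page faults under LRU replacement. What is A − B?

-3

Under OPT: F F F . F . . . F . . . F F . F . . → 8 faults.
Under LRU: F F F F F . . . F . . . F F F F F . → 11 faults.
A − B = 8 − 11 = -3.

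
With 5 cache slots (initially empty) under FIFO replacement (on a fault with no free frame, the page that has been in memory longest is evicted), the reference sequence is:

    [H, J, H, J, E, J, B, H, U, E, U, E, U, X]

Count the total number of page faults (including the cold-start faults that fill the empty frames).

6

H → fault, frames {H}
J → fault, frames {H,J}
H → hit
J → hit
E → fault, frames {H,J,E}
J → hit
B → fault, frames {H,J,E,B}
H → hit
U → fault, frames {H,J,E,B,U}
E → hit
U → hit
E → hit
U → hit
X → fault, evict H, frames {J,E,B,U,X}
Page faults: 6.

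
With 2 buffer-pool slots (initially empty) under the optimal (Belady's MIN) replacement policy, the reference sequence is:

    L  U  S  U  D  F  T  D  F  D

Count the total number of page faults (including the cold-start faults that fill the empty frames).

L → miss, frames [L]
U → miss, frames [L, U]
S → miss, evict L, frames [U, S]
U → hit
D → miss, evict S, frames [U, D]
F → miss, evict U, frames [D, F]
T → miss, evict F, frames [D, T]
D → hit
F → miss, evict T, frames [D, F]
D → hit
Page faults: 7.

7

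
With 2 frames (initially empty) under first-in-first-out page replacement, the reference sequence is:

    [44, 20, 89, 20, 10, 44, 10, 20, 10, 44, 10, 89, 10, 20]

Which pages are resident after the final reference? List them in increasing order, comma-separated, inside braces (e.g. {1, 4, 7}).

44 -> fault, frames {44}
20 -> fault, frames {44,20}
89 -> fault, evict 44, frames {20,89}
20 -> hit
10 -> fault, evict 20, frames {89,10}
44 -> fault, evict 89, frames {10,44}
10 -> hit
20 -> fault, evict 10, frames {44,20}
10 -> fault, evict 44, frames {20,10}
44 -> fault, evict 20, frames {10,44}
10 -> hit
89 -> fault, evict 10, frames {44,89}
10 -> fault, evict 44, frames {89,10}
20 -> fault, evict 89, frames {10,20}

{10, 20}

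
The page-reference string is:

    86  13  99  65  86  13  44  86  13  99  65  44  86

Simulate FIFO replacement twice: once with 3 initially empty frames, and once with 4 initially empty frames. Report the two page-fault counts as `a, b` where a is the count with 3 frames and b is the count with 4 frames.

3 frames: F F F F F F F . . F F . F → 10 faults.
4 frames: F F F F . . F F F F F F F → 11 faults.
11 > 10: adding a frame increased faults — Belady's anomaly.

10, 11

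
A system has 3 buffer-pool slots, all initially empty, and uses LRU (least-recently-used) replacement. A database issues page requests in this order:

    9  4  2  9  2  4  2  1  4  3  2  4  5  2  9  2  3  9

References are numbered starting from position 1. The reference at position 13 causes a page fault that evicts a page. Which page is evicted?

pos 1: 9 → miss, frames [9]
pos 2: 4 → miss, frames [9, 4]
pos 3: 2 → miss, frames [9, 4, 2]
pos 4: 9 → hit
pos 5: 2 → hit
pos 6: 4 → hit
pos 7: 2 → hit
pos 8: 1 → miss, evict 9, frames [4, 2, 1]
pos 9: 4 → hit
pos 10: 3 → miss, evict 2, frames [1, 4, 3]
pos 11: 2 → miss, evict 1, frames [4, 3, 2]
pos 12: 4 → hit
pos 13: 5 → miss, evict 3, frames [2, 4, 5]
At position 13, page 3 is evicted.

3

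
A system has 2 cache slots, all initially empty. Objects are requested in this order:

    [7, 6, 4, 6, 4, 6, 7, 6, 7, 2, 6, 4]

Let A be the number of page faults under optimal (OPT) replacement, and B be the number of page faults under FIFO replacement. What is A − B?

-1

Under OPT: F F F . . . F . . F . F → 6 faults.
Under FIFO: F F F . . . F F . F . F → 7 faults.
A − B = 6 − 7 = -1.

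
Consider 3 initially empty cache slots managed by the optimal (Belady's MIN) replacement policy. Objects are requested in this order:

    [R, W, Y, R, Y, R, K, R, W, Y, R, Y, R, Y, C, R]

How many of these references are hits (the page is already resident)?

10

R → miss, frames {R}
W → miss, frames {R,W}
Y → miss, frames {R,W,Y}
R → hit
Y → hit
R → hit
K → miss, evict Y, frames {R,W,K}
R → hit
W → hit
Y → miss, evict K, frames {R,W,Y}
R → hit
Y → hit
R → hit
Y → hit
C → miss, evict Y, frames {R,W,C}
R → hit
Hits: 10.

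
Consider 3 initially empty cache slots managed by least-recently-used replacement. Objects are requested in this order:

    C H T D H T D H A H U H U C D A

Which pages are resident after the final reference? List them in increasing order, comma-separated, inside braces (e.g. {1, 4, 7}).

C → fault, frames [C]
H → fault, frames [C, H]
T → fault, frames [C, H, T]
D → fault, evict C, frames [H, T, D]
H → hit
T → hit
D → hit
H → hit
A → fault, evict T, frames [D, H, A]
H → hit
U → fault, evict D, frames [A, H, U]
H → hit
U → hit
C → fault, evict A, frames [H, U, C]
D → fault, evict H, frames [U, C, D]
A → fault, evict U, frames [C, D, A]

{A, C, D}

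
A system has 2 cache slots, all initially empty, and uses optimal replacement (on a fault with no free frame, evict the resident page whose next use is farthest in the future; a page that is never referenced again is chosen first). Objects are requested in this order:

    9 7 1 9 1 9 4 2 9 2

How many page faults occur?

9 → fault, frames [9]
7 → fault, frames [9, 7]
1 → fault, evict 7, frames [9, 1]
9 → hit
1 → hit
9 → hit
4 → fault, evict 1, frames [9, 4]
2 → fault, evict 4, frames [9, 2]
9 → hit
2 → hit
Page faults: 5.

5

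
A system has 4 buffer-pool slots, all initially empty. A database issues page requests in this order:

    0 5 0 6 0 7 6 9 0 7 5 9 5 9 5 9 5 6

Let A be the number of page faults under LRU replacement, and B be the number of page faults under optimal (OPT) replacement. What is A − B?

1

Under LRU: F F . F . F . F . . F . . . . . . F → 7 faults.
Under OPT: F F . F . F . F . . . . . . . . . F → 6 faults.
A − B = 7 − 6 = 1.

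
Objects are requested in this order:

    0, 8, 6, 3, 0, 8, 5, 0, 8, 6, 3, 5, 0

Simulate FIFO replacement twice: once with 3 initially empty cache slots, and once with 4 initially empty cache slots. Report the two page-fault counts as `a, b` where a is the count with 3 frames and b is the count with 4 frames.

10, 11

3 frames: F F F F F F F . . F F . F → 10 faults.
4 frames: F F F F . . F F F F F F F → 11 faults.
11 > 10: adding a frame increased faults — Belady's anomaly.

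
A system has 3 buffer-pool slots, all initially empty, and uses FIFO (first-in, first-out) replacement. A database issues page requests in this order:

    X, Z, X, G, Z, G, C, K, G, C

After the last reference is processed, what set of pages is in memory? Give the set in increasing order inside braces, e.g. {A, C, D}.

X -> fault, frames [X]
Z -> fault, frames [X, Z]
X -> hit
G -> fault, frames [X, Z, G]
Z -> hit
G -> hit
C -> fault, evict X, frames [Z, G, C]
K -> fault, evict Z, frames [G, C, K]
G -> hit
C -> hit

{C, G, K}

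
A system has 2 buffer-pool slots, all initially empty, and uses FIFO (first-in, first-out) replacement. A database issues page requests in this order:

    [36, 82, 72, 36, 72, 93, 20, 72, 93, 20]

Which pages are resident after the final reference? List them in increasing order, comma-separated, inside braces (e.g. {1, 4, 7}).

{20, 93}

36 → miss, frames {36}
82 → miss, frames {36,82}
72 → miss, evict 36, frames {82,72}
36 → miss, evict 82, frames {72,36}
72 → hit
93 → miss, evict 72, frames {36,93}
20 → miss, evict 36, frames {93,20}
72 → miss, evict 93, frames {20,72}
93 → miss, evict 20, frames {72,93}
20 → miss, evict 72, frames {93,20}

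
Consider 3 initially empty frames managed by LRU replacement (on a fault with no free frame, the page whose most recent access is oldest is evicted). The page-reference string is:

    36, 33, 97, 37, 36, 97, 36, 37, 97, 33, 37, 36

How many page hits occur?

5

36 -> miss, frames [36]
33 -> miss, frames [36, 33]
97 -> miss, frames [36, 33, 97]
37 -> miss, evict 36, frames [33, 97, 37]
36 -> miss, evict 33, frames [97, 37, 36]
97 -> hit
36 -> hit
37 -> hit
97 -> hit
33 -> miss, evict 36, frames [37, 97, 33]
37 -> hit
36 -> miss, evict 97, frames [33, 37, 36]
Hits: 5.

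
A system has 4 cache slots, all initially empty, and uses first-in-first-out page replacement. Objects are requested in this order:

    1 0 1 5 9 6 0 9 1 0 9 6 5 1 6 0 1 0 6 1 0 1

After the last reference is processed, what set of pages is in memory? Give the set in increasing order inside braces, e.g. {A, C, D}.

1 -> fault, frames (1)
0 -> fault, frames (1 0)
1 -> hit
5 -> fault, frames (1 0 5)
9 -> fault, frames (1 0 5 9)
6 -> fault, evict 1, frames (0 5 9 6)
0 -> hit
9 -> hit
1 -> fault, evict 0, frames (5 9 6 1)
0 -> fault, evict 5, frames (9 6 1 0)
9 -> hit
6 -> hit
5 -> fault, evict 9, frames (6 1 0 5)
1 -> hit
6 -> hit
0 -> hit
1 -> hit
0 -> hit
6 -> hit
1 -> hit
0 -> hit
1 -> hit

{0, 1, 5, 6}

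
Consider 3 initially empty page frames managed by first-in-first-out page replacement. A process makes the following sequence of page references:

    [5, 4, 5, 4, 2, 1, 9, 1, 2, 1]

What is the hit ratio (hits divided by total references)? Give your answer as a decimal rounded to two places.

0.50

5 → fault, frames (5)
4 → fault, frames (5 4)
5 → hit
4 → hit
2 → fault, frames (5 4 2)
1 → fault, evict 5, frames (4 2 1)
9 → fault, evict 4, frames (2 1 9)
1 → hit
2 → hit
1 → hit
Hits: 5 of 10 references → 5/10 = 0.5000.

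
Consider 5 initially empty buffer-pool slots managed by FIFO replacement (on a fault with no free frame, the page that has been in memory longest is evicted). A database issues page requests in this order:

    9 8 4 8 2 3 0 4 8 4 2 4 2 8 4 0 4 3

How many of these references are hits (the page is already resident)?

12

9 -> miss, frames [9]
8 -> miss, frames [9, 8]
4 -> miss, frames [9, 8, 4]
8 -> hit
2 -> miss, frames [9, 8, 4, 2]
3 -> miss, frames [9, 8, 4, 2, 3]
0 -> miss, evict 9, frames [8, 4, 2, 3, 0]
4 -> hit
8 -> hit
4 -> hit
2 -> hit
4 -> hit
2 -> hit
8 -> hit
4 -> hit
0 -> hit
4 -> hit
3 -> hit
Hits: 12.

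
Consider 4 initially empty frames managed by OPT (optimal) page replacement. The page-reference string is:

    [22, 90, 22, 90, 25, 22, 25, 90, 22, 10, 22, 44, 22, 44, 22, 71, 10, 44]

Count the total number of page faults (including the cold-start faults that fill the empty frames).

22 → miss, frames (22)
90 → miss, frames (22 90)
22 → hit
90 → hit
25 → miss, frames (22 90 25)
22 → hit
25 → hit
90 → hit
22 → hit
10 → miss, frames (22 90 25 10)
22 → hit
44 → miss, evict 25, frames (22 90 10 44)
22 → hit
44 → hit
22 → hit
71 → miss, evict 90, frames (22 10 44 71)
10 → hit
44 → hit
Page faults: 6.

6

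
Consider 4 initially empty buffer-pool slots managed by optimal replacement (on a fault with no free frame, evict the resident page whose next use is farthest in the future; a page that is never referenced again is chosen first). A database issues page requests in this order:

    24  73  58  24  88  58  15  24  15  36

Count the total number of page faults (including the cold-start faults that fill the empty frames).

6

24 -> miss, frames [24]
73 -> miss, frames [24, 73]
58 -> miss, frames [24, 73, 58]
24 -> hit
88 -> miss, frames [24, 73, 58, 88]
58 -> hit
15 -> miss, evict 88, frames [24, 73, 58, 15]
24 -> hit
15 -> hit
36 -> miss, evict 15, frames [24, 73, 58, 36]
Page faults: 6.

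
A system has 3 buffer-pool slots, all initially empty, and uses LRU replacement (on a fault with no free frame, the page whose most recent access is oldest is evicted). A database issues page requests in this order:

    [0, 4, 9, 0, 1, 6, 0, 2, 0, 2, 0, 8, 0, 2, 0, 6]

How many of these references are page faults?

0: miss, frames {0}
4: miss, frames {0,4}
9: miss, frames {0,4,9}
0: hit
1: miss, evict 4, frames {9,0,1}
6: miss, evict 9, frames {0,1,6}
0: hit
2: miss, evict 1, frames {6,0,2}
0: hit
2: hit
0: hit
8: miss, evict 6, frames {2,0,8}
0: hit
2: hit
0: hit
6: miss, evict 8, frames {2,0,6}
Page faults: 8.

8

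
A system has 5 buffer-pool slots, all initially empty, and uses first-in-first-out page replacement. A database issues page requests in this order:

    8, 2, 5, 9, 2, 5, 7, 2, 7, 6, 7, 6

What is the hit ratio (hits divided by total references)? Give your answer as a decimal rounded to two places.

8: miss, frames [8]
2: miss, frames [8, 2]
5: miss, frames [8, 2, 5]
9: miss, frames [8, 2, 5, 9]
2: hit
5: hit
7: miss, frames [8, 2, 5, 9, 7]
2: hit
7: hit
6: miss, evict 8, frames [2, 5, 9, 7, 6]
7: hit
6: hit
Hits: 6 of 12 references → 6/12 = 0.5000.

0.50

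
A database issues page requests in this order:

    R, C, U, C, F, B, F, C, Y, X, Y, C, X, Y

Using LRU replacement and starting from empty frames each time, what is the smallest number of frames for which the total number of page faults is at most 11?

f=1: 14 faults
f=2: 11 faults
f=3: 7 faults
f=4: 7 faults
f=5: 7 faults
f=6: 7 faults
f=7: 7 faults
Smallest f with faults ≤ 11 is 2.

2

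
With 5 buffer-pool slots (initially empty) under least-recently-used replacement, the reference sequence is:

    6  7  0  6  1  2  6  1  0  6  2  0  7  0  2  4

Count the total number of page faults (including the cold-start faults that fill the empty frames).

6

6 -> fault, frames (6)
7 -> fault, frames (6 7)
0 -> fault, frames (6 7 0)
6 -> hit
1 -> fault, frames (7 0 6 1)
2 -> fault, frames (7 0 6 1 2)
6 -> hit
1 -> hit
0 -> hit
6 -> hit
2 -> hit
0 -> hit
7 -> hit
0 -> hit
2 -> hit
4 -> fault, evict 1, frames (6 7 0 2 4)
Page faults: 6.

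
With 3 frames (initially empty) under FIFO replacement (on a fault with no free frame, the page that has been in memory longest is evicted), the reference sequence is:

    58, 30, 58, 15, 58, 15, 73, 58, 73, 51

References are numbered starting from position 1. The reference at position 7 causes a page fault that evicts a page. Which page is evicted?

pos 1: 58: fault, frames (58)
pos 2: 30: fault, frames (58 30)
pos 3: 58: hit
pos 4: 15: fault, frames (58 30 15)
pos 5: 58: hit
pos 6: 15: hit
pos 7: 73: fault, evict 58, frames (30 15 73)
At position 7, page 58 is evicted.

58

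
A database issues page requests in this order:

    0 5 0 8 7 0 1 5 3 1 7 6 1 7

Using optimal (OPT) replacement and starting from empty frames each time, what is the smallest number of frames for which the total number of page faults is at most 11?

2

f=1: 14 faults
f=2: 10 faults
f=3: 7 faults
f=4: 7 faults
f=5: 7 faults
f=6: 7 faults
f=7: 7 faults
Smallest f with faults ≤ 11 is 2.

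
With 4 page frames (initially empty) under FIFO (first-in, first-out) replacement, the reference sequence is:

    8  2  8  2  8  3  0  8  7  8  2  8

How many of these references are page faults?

7

8 -> miss, frames {8}
2 -> miss, frames {8,2}
8 -> hit
2 -> hit
8 -> hit
3 -> miss, frames {8,2,3}
0 -> miss, frames {8,2,3,0}
8 -> hit
7 -> miss, evict 8, frames {2,3,0,7}
8 -> miss, evict 2, frames {3,0,7,8}
2 -> miss, evict 3, frames {0,7,8,2}
8 -> hit
Page faults: 7.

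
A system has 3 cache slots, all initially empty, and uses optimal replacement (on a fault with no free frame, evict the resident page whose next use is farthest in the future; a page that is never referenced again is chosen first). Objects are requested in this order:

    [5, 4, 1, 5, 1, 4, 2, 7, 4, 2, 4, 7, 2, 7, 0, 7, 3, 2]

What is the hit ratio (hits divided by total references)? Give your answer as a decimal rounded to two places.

0.61

5 → fault, frames {5}
4 → fault, frames {5,4}
1 → fault, frames {5,4,1}
5 → hit
1 → hit
4 → hit
2 → fault, evict 1, frames {5,4,2}
7 → fault, evict 5, frames {4,2,7}
4 → hit
2 → hit
4 → hit
7 → hit
2 → hit
7 → hit
0 → fault, evict 4, frames {2,7,0}
7 → hit
3 → fault, evict 0, frames {2,7,3}
2 → hit
Hits: 11 of 18 references → 11/18 = 0.6111.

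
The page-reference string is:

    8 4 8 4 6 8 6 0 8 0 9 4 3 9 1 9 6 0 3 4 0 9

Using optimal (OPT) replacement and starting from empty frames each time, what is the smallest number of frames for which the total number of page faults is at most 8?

f=1: 22 faults
f=2: 13 faults
f=3: 10 faults
f=4: 9 faults
f=5: 8 faults
f=6: 7 faults
f=7: 7 faults
Smallest f with faults ≤ 8 is 5.

5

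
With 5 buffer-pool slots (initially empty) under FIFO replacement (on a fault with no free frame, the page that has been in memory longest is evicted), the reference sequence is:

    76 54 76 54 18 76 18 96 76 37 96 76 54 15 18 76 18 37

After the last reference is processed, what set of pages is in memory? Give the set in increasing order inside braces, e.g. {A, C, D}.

{15, 18, 37, 76, 96}

76 → miss, frames {76}
54 → miss, frames {76,54}
76 → hit
54 → hit
18 → miss, frames {76,54,18}
76 → hit
18 → hit
96 → miss, frames {76,54,18,96}
76 → hit
37 → miss, frames {76,54,18,96,37}
96 → hit
76 → hit
54 → hit
15 → miss, evict 76, frames {54,18,96,37,15}
18 → hit
76 → miss, evict 54, frames {18,96,37,15,76}
18 → hit
37 → hit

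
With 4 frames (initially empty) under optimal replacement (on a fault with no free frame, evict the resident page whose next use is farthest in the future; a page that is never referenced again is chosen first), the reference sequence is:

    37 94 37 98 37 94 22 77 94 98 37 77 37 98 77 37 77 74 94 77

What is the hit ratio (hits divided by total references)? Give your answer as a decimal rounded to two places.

37: fault, frames (37)
94: fault, frames (37 94)
37: hit
98: fault, frames (37 94 98)
37: hit
94: hit
22: fault, frames (37 94 98 22)
77: fault, evict 22, frames (37 94 98 77)
94: hit
98: hit
37: hit
77: hit
37: hit
98: hit
77: hit
37: hit
77: hit
74: fault, evict 98, frames (37 94 77 74)
94: hit
77: hit
Hits: 14 of 20 references → 14/20 = 0.7000.

0.70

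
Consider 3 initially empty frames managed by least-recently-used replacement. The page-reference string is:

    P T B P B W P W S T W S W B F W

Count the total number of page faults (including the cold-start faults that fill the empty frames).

P -> fault, frames [P]
T -> fault, frames [P, T]
B -> fault, frames [P, T, B]
P -> hit
B -> hit
W -> fault, evict T, frames [P, B, W]
P -> hit
W -> hit
S -> fault, evict B, frames [P, W, S]
T -> fault, evict P, frames [W, S, T]
W -> hit
S -> hit
W -> hit
B -> fault, evict T, frames [S, W, B]
F -> fault, evict S, frames [W, B, F]
W -> hit
Page faults: 8.

8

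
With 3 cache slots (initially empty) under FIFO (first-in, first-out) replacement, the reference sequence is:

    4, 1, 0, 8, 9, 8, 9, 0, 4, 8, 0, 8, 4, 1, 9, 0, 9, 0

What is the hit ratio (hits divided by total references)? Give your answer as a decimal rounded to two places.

0.39

4 → miss, frames (4)
1 → miss, frames (4 1)
0 → miss, frames (4 1 0)
8 → miss, evict 4, frames (1 0 8)
9 → miss, evict 1, frames (0 8 9)
8 → hit
9 → hit
0 → hit
4 → miss, evict 0, frames (8 9 4)
8 → hit
0 → miss, evict 8, frames (9 4 0)
8 → miss, evict 9, frames (4 0 8)
4 → hit
1 → miss, evict 4, frames (0 8 1)
9 → miss, evict 0, frames (8 1 9)
0 → miss, evict 8, frames (1 9 0)
9 → hit
0 → hit
Hits: 7 of 18 references → 7/18 = 0.3889.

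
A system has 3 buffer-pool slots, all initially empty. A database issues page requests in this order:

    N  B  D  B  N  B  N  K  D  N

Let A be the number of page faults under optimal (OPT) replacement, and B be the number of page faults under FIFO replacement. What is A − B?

-1

Under OPT: F F F . . . . F . . → 4 faults.
Under FIFO: F F F . . . . F . F → 5 faults.
A − B = 4 − 5 = -1.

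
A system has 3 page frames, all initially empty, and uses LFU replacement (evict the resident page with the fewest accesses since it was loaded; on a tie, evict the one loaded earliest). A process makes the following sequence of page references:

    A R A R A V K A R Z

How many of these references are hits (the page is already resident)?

5

A -> fault, frames {A}
R -> fault, frames {A,R}
A -> hit
R -> hit
A -> hit
V -> fault, frames {A,R,V}
K -> fault, evict V, frames {A,R,K}
A -> hit
R -> hit
Z -> fault, evict K, frames {A,R,Z}
Hits: 5.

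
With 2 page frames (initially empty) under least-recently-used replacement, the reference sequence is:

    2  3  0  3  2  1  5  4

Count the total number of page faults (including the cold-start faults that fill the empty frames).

7

2: miss, frames [2]
3: miss, frames [2, 3]
0: miss, evict 2, frames [3, 0]
3: hit
2: miss, evict 0, frames [3, 2]
1: miss, evict 3, frames [2, 1]
5: miss, evict 2, frames [1, 5]
4: miss, evict 1, frames [5, 4]
Page faults: 7.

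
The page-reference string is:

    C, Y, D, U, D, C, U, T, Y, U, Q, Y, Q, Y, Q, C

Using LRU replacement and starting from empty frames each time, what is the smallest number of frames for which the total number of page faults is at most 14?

f=1: 16 faults
f=2: 12 faults
f=3: 9 faults
f=4: 8 faults
f=5: 6 faults
f=6: 6 faults
Smallest f with faults ≤ 14 is 2.

2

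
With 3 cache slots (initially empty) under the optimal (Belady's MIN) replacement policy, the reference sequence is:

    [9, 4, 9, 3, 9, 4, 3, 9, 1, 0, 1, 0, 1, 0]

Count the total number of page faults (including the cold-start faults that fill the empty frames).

5

9 → miss, frames (9)
4 → miss, frames (9 4)
9 → hit
3 → miss, frames (9 4 3)
9 → hit
4 → hit
3 → hit
9 → hit
1 → miss, evict 3, frames (9 4 1)
0 → miss, evict 4, frames (9 1 0)
1 → hit
0 → hit
1 → hit
0 → hit
Page faults: 5.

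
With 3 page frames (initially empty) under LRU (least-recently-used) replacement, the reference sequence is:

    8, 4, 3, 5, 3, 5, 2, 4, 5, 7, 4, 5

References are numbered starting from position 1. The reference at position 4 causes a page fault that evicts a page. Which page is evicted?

8

pos 1: 8 → fault, frames {8}
pos 2: 4 → fault, frames {8,4}
pos 3: 3 → fault, frames {8,4,3}
pos 4: 5 → fault, evict 8, frames {4,3,5}
At position 4, page 8 is evicted.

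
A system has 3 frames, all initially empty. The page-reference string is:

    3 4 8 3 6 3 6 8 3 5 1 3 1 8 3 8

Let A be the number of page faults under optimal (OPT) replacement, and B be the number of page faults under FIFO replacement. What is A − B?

Under OPT: F F F . F . . . . F F . . . . . → 6 faults.
Under FIFO: F F F . F F . . . F F . . F F . → 9 faults.
A − B = 6 − 9 = -3.

-3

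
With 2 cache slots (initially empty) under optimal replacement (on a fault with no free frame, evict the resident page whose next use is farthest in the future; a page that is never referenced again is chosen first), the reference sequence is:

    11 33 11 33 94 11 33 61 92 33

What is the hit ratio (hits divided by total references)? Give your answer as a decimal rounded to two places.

0.40

11: fault, frames (11)
33: fault, frames (11 33)
11: hit
33: hit
94: fault, evict 33, frames (11 94)
11: hit
33: fault, evict 94, frames (11 33)
61: fault, evict 11, frames (33 61)
92: fault, evict 61, frames (33 92)
33: hit
Hits: 4 of 10 references → 4/10 = 0.4000.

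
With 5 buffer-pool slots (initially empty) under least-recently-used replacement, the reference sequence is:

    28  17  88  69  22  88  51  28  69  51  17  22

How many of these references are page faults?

28 -> miss, frames [28]
17 -> miss, frames [28, 17]
88 -> miss, frames [28, 17, 88]
69 -> miss, frames [28, 17, 88, 69]
22 -> miss, frames [28, 17, 88, 69, 22]
88 -> hit
51 -> miss, evict 28, frames [17, 69, 22, 88, 51]
28 -> miss, evict 17, frames [69, 22, 88, 51, 28]
69 -> hit
51 -> hit
17 -> miss, evict 22, frames [88, 28, 69, 51, 17]
22 -> miss, evict 88, frames [28, 69, 51, 17, 22]
Page faults: 9.

9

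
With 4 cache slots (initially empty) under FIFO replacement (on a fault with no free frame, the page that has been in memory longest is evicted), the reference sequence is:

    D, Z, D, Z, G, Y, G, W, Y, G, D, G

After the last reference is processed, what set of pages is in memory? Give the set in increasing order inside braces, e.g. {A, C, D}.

{D, G, W, Y}

D: miss, frames (D)
Z: miss, frames (D Z)
D: hit
Z: hit
G: miss, frames (D Z G)
Y: miss, frames (D Z G Y)
G: hit
W: miss, evict D, frames (Z G Y W)
Y: hit
G: hit
D: miss, evict Z, frames (G Y W D)
G: hit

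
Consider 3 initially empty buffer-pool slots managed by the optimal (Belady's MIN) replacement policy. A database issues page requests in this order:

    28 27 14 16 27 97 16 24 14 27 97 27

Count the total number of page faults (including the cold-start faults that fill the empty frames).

28 -> fault, frames (28)
27 -> fault, frames (28 27)
14 -> fault, frames (28 27 14)
16 -> fault, evict 28, frames (27 14 16)
27 -> hit
97 -> fault, evict 27, frames (14 16 97)
16 -> hit
24 -> fault, evict 16, frames (14 97 24)
14 -> hit
27 -> fault, evict 24, frames (14 97 27)
97 -> hit
27 -> hit
Page faults: 7.

7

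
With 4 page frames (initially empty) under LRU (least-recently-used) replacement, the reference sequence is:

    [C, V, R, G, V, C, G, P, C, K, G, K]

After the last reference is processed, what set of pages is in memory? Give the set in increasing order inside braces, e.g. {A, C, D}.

C → fault, frames (C)
V → fault, frames (C V)
R → fault, frames (C V R)
G → fault, frames (C V R G)
V → hit
C → hit
G → hit
P → fault, evict R, frames (V C G P)
C → hit
K → fault, evict V, frames (G P C K)
G → hit
K → hit

{C, G, K, P}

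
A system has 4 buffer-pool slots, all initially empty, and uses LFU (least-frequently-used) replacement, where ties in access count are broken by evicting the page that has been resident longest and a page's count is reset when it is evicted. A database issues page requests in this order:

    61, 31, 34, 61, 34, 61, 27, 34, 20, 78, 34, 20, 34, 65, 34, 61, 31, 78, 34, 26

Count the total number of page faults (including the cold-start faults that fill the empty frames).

61 -> fault, frames [61]
31 -> fault, frames [61, 31]
34 -> fault, frames [61, 31, 34]
61 -> hit
34 -> hit
61 -> hit
27 -> fault, frames [61, 31, 34, 27]
34 -> hit
20 -> fault, evict 31, frames [61, 34, 27, 20]
78 -> fault, evict 27, frames [61, 34, 20, 78]
34 -> hit
20 -> hit
34 -> hit
65 -> fault, evict 78, frames [61, 34, 20, 65]
34 -> hit
61 -> hit
31 -> fault, evict 65, frames [61, 34, 20, 31]
78 -> fault, evict 31, frames [61, 34, 20, 78]
34 -> hit
26 -> fault, evict 78, frames [61, 34, 20, 26]
Page faults: 10.

10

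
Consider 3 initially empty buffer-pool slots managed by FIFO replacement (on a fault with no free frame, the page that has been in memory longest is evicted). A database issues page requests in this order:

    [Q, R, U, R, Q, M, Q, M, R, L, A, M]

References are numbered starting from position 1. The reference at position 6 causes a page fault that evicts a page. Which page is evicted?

Q

pos 1: Q -> fault, frames {Q}
pos 2: R -> fault, frames {Q,R}
pos 3: U -> fault, frames {Q,R,U}
pos 4: R -> hit
pos 5: Q -> hit
pos 6: M -> fault, evict Q, frames {R,U,M}
At position 6, page Q is evicted.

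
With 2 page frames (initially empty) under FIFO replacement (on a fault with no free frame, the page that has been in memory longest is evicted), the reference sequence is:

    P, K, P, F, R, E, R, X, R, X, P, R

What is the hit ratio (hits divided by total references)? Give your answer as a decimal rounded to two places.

P → miss, frames (P)
K → miss, frames (P K)
P → hit
F → miss, evict P, frames (K F)
R → miss, evict K, frames (F R)
E → miss, evict F, frames (R E)
R → hit
X → miss, evict R, frames (E X)
R → miss, evict E, frames (X R)
X → hit
P → miss, evict X, frames (R P)
R → hit
Hits: 4 of 12 references → 4/12 = 0.3333.

0.33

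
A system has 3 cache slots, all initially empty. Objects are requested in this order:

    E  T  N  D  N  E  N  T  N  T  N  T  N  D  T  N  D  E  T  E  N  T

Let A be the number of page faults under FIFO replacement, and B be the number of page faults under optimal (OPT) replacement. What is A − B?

5

Under FIFO: F F F F . F . F F . . . . F . . . F F . F . → 11 faults.
Under OPT: F F F F . . . F . . . . . . . . . F . . . . → 6 faults.
A − B = 11 − 6 = 5.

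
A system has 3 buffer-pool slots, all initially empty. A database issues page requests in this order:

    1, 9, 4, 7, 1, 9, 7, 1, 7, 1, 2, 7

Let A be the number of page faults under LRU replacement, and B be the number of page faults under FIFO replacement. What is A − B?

Under LRU: F F F F F F . . . . F . → 7 faults.
Under FIFO: F F F F F F . . . . F F → 8 faults.
A − B = 7 − 8 = -1.

-1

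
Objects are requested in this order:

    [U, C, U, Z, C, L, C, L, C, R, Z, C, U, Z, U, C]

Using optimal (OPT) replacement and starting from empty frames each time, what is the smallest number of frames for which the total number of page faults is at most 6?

3

f=1: 16 faults
f=2: 8 faults
f=3: 6 faults
f=4: 5 faults
f=5: 5 faults
Smallest f with faults ≤ 6 is 3.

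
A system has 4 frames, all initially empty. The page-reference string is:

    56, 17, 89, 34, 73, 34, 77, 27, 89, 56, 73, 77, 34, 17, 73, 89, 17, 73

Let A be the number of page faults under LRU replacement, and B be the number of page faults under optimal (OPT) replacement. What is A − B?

Under LRU: F F F F F . F F F F F F F F . F . . → 14 faults.
Under OPT: F F F F F . F F . . . F F F . . . . → 10 faults.
A − B = 14 − 10 = 4.

4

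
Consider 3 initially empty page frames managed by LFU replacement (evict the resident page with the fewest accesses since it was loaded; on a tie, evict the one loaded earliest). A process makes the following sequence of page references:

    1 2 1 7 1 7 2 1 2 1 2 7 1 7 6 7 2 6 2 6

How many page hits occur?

1 -> fault, frames {1}
2 -> fault, frames {1,2}
1 -> hit
7 -> fault, frames {1,2,7}
1 -> hit
7 -> hit
2 -> hit
1 -> hit
2 -> hit
1 -> hit
2 -> hit
7 -> hit
1 -> hit
7 -> hit
6 -> fault, evict 2, frames {1,7,6}
7 -> hit
2 -> fault, evict 6, frames {1,7,2}
6 -> fault, evict 2, frames {1,7,6}
2 -> fault, evict 6, frames {1,7,2}
6 -> fault, evict 2, frames {1,7,6}
Hits: 12.

12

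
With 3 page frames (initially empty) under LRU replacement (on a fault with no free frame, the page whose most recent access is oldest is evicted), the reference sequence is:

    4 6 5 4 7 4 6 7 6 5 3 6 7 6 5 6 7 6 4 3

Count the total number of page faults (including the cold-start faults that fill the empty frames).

11

4: miss, frames (4)
6: miss, frames (4 6)
5: miss, frames (4 6 5)
4: hit
7: miss, evict 6, frames (5 4 7)
4: hit
6: miss, evict 5, frames (7 4 6)
7: hit
6: hit
5: miss, evict 4, frames (7 6 5)
3: miss, evict 7, frames (6 5 3)
6: hit
7: miss, evict 5, frames (3 6 7)
6: hit
5: miss, evict 3, frames (7 6 5)
6: hit
7: hit
6: hit
4: miss, evict 5, frames (7 6 4)
3: miss, evict 7, frames (6 4 3)
Page faults: 11.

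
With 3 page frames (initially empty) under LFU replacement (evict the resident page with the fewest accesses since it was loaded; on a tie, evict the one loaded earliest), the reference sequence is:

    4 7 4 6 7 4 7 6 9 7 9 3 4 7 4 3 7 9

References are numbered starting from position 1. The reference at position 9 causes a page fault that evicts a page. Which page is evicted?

pos 1: 4 → fault, frames [4]
pos 2: 7 → fault, frames [4, 7]
pos 3: 4 → hit
pos 4: 6 → fault, frames [4, 7, 6]
pos 5: 7 → hit
pos 6: 4 → hit
pos 7: 7 → hit
pos 8: 6 → hit
pos 9: 9 → fault, evict 6, frames [4, 7, 9]
At position 9, page 6 is evicted.

6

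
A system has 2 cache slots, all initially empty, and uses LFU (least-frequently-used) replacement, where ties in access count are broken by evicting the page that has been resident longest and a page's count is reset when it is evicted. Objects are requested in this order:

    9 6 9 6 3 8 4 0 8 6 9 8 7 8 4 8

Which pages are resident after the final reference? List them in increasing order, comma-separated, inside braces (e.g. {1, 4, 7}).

{6, 8}

9: fault, frames {9}
6: fault, frames {9,6}
9: hit
6: hit
3: fault, evict 9, frames {6,3}
8: fault, evict 3, frames {6,8}
4: fault, evict 8, frames {6,4}
0: fault, evict 4, frames {6,0}
8: fault, evict 0, frames {6,8}
6: hit
9: fault, evict 8, frames {6,9}
8: fault, evict 9, frames {6,8}
7: fault, evict 8, frames {6,7}
8: fault, evict 7, frames {6,8}
4: fault, evict 8, frames {6,4}
8: fault, evict 4, frames {6,8}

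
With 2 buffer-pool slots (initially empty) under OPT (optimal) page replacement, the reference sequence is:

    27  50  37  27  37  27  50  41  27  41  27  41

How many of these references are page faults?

27: miss, frames (27)
50: miss, frames (27 50)
37: miss, evict 50, frames (27 37)
27: hit
37: hit
27: hit
50: miss, evict 37, frames (27 50)
41: miss, evict 50, frames (27 41)
27: hit
41: hit
27: hit
41: hit
Page faults: 5.

5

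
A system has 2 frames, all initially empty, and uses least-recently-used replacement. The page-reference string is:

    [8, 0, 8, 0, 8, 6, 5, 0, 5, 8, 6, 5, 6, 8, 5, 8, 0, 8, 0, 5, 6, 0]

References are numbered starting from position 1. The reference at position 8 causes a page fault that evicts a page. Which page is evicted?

pos 1: 8: fault, frames (8)
pos 2: 0: fault, frames (8 0)
pos 3: 8: hit
pos 4: 0: hit
pos 5: 8: hit
pos 6: 6: fault, evict 0, frames (8 6)
pos 7: 5: fault, evict 8, frames (6 5)
pos 8: 0: fault, evict 6, frames (5 0)
At position 8, page 6 is evicted.

6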